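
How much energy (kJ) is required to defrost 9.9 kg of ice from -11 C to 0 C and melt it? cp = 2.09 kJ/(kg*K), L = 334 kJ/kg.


Sensible heat = cp * dT = 2.09 * 11 = 22.99 kJ/kg
Total per kg = 22.99 + 334 = 356.99 kJ/kg
Q = m * total = 9.9 * 356.99
Q = 3534.2 kJ

3534.2


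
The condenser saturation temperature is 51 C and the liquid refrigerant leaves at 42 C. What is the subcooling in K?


Subcooling = T_cond - T_liquid
Subcooling = 51 - 42
Subcooling = 9 K

9


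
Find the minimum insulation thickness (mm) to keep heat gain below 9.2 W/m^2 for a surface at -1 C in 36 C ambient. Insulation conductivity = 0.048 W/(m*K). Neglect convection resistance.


dT = 36 - (-1) = 37 K
thickness = k * dT / q_max * 1000
thickness = 0.048 * 37 / 9.2 * 1000
thickness = 193.0 mm

193.0


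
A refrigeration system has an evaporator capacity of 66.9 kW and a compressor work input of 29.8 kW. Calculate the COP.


COP = Q_evap / W
COP = 66.9 / 29.8
COP = 2.245

2.245


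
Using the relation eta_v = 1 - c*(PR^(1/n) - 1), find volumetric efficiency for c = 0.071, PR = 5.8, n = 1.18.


PR^(1/n) = 5.8^(1/1.18) = 4.43580939
eta_v = 1 - 0.071 * (4.43580939 - 1)
eta_v = 0.7561

0.7561


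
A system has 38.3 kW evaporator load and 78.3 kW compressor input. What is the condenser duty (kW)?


Q_cond = Q_evap + W
Q_cond = 38.3 + 78.3
Q_cond = 116.6 kW

116.6


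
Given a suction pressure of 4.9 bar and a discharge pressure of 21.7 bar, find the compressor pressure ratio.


PR = P_high / P_low
PR = 21.7 / 4.9
PR = 4.429

4.429


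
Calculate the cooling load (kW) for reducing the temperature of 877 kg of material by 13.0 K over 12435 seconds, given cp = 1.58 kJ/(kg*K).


Q = m * cp * dT / t
Q = 877 * 1.58 * 13.0 / 12435
Q = 1.449 kW

1.449


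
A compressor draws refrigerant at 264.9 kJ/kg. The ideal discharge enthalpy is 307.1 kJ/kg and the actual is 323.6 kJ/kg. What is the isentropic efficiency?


dh_ideal = 307.1 - 264.9 = 42.2 kJ/kg
dh_actual = 323.6 - 264.9 = 58.7 kJ/kg
eta_s = dh_ideal / dh_actual = 42.2 / 58.7
eta_s = 0.7189

0.7189


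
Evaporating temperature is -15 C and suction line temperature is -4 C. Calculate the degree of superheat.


Superheat = T_suction - T_evap
Superheat = -4 - (-15)
Superheat = 11 K

11


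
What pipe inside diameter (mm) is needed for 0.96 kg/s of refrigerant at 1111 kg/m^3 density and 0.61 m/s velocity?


A = m_dot / (rho * v) = 0.96 / (1111 * 0.61) = 0.001416535096 m^2
d = sqrt(4*A/pi) * 1000
d = 42.5 mm

42.5


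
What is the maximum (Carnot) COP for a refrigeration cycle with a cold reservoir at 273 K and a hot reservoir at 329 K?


dT = 329 - 273 = 56 K
COP_carnot = T_cold / dT = 273 / 56
COP_carnot = 4.875

4.875


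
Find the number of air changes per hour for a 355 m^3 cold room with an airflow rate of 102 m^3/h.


ACH = flow / volume
ACH = 102 / 355
ACH = 0.287

0.287


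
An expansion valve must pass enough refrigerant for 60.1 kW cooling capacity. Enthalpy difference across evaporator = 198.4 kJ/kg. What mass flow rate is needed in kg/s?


m_dot = Q / dh
m_dot = 60.1 / 198.4
m_dot = 0.3029 kg/s

0.3029


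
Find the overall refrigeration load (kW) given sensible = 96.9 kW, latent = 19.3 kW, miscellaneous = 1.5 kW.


Q_total = Q_s + Q_l + Q_misc
Q_total = 96.9 + 19.3 + 1.5
Q_total = 117.7 kW

117.7


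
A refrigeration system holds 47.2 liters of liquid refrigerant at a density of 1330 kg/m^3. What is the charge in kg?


Charge = V * rho / 1000
Charge = 47.2 * 1330 / 1000
Charge = 62.78 kg

62.78


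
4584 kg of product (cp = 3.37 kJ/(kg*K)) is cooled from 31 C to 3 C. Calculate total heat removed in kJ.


dT = 31 - (3) = 28 K
Q = m * cp * dT = 4584 * 3.37 * 28
Q = 432546 kJ

432546


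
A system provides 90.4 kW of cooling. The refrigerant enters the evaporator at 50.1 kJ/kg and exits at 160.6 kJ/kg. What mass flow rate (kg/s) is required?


dh = 160.6 - 50.1 = 110.5 kJ/kg
m_dot = Q / dh = 90.4 / 110.5 = 0.8181 kg/s

0.8181


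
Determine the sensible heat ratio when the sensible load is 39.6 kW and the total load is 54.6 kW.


SHR = Q_sensible / Q_total
SHR = 39.6 / 54.6
SHR = 0.725

0.725


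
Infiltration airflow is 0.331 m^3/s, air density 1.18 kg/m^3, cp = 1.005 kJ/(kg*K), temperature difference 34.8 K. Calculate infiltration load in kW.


Q = V_dot * rho * cp * dT
Q = 0.331 * 1.18 * 1.005 * 34.8
Q = 13.66 kW

13.66


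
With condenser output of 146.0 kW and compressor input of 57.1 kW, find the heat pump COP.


COP_hp = Q_cond / W
COP_hp = 146.0 / 57.1
COP_hp = 2.557

2.557


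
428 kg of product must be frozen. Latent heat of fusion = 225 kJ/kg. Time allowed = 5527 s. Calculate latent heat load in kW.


Q_lat = m * h_fg / t
Q_lat = 428 * 225 / 5527
Q_lat = 17.42 kW

17.42


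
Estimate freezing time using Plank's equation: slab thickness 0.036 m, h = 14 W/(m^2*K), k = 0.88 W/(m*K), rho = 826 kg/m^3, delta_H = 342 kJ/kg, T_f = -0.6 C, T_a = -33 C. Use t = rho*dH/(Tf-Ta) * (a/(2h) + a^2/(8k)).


dT = -0.6 - (-33) = 32.4 K
term1 = a/(2h) = 0.036/(2*14) = 0.001285714286
term2 = a^2/(8k) = 0.036^2/(8*0.88) = 0.0001840909091
t = rho*dH*1000/dT * (term1 + term2)
t = 826*342*1000/32.4 * (0.001285714286 + 0.0001840909091)
t = 12815 s

12815


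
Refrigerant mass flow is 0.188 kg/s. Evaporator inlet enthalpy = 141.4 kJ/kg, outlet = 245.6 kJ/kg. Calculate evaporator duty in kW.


dh = 245.6 - 141.4 = 104.2 kJ/kg
Q_evap = m_dot * dh = 0.188 * 104.2
Q_evap = 19.59 kW

19.59


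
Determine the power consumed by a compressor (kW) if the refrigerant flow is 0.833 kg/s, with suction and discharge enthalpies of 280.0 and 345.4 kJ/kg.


dh = 345.4 - 280.0 = 65.4 kJ/kg
W = m_dot * dh = 0.833 * 65.4 = 54.48 kW

54.48


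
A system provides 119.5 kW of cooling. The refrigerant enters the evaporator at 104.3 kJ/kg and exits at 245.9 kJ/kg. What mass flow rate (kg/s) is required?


dh = 245.9 - 104.3 = 141.6 kJ/kg
m_dot = Q / dh = 119.5 / 141.6 = 0.8439 kg/s

0.8439


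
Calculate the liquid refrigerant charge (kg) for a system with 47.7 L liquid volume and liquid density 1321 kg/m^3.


Charge = V * rho / 1000
Charge = 47.7 * 1321 / 1000
Charge = 63.01 kg

63.01


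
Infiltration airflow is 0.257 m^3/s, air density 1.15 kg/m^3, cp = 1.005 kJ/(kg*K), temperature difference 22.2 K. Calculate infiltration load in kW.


Q = V_dot * rho * cp * dT
Q = 0.257 * 1.15 * 1.005 * 22.2
Q = 6.594 kW

6.594


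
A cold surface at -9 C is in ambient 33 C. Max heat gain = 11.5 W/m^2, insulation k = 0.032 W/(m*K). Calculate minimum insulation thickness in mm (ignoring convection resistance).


dT = 33 - (-9) = 42 K
thickness = k * dT / q_max * 1000
thickness = 0.032 * 42 / 11.5 * 1000
thickness = 116.9 mm

116.9


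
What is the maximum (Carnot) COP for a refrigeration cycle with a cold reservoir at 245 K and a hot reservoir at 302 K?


dT = 302 - 245 = 57 K
COP_carnot = T_cold / dT = 245 / 57
COP_carnot = 4.298

4.298


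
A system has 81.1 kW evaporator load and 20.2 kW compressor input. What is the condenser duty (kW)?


Q_cond = Q_evap + W
Q_cond = 81.1 + 20.2
Q_cond = 101.3 kW

101.3


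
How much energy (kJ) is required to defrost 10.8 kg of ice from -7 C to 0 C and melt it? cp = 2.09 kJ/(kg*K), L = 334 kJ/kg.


Sensible heat = cp * dT = 2.09 * 7 = 14.63 kJ/kg
Total per kg = 14.63 + 334 = 348.63 kJ/kg
Q = m * total = 10.8 * 348.63
Q = 3765.2 kJ

3765.2


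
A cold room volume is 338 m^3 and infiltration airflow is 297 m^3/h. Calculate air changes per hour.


ACH = flow / volume
ACH = 297 / 338
ACH = 0.879

0.879


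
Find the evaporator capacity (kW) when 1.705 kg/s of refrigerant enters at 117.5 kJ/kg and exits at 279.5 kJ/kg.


dh = 279.5 - 117.5 = 162.0 kJ/kg
Q_evap = m_dot * dh = 1.705 * 162.0
Q_evap = 276.21 kW

276.21


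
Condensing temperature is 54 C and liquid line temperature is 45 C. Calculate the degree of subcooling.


Subcooling = T_cond - T_liquid
Subcooling = 54 - 45
Subcooling = 9 K

9


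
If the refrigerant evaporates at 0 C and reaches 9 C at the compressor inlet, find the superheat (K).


Superheat = T_suction - T_evap
Superheat = 9 - (0)
Superheat = 9 K

9


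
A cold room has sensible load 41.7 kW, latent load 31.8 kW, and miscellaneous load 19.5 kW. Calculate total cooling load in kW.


Q_total = Q_s + Q_l + Q_misc
Q_total = 41.7 + 31.8 + 19.5
Q_total = 93.0 kW

93.0


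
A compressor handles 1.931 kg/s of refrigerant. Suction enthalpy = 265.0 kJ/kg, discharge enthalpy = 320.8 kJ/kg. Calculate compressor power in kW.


dh = 320.8 - 265.0 = 55.8 kJ/kg
W = m_dot * dh = 1.931 * 55.8 = 107.75 kW

107.75


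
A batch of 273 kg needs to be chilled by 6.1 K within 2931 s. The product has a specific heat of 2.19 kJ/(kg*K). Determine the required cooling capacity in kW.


Q = m * cp * dT / t
Q = 273 * 2.19 * 6.1 / 2931
Q = 1.244 kW

1.244


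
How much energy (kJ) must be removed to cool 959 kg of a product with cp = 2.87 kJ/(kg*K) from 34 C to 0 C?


dT = 34 - (0) = 34 K
Q = m * cp * dT = 959 * 2.87 * 34
Q = 93579 kJ

93579


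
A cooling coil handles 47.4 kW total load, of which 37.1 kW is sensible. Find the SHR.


SHR = Q_sensible / Q_total
SHR = 37.1 / 47.4
SHR = 0.783

0.783


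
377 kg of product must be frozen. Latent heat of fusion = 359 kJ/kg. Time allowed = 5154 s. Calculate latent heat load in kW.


Q_lat = m * h_fg / t
Q_lat = 377 * 359 / 5154
Q_lat = 26.26 kW

26.26


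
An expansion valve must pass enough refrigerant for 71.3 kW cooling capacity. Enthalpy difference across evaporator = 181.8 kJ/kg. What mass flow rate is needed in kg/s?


m_dot = Q / dh
m_dot = 71.3 / 181.8
m_dot = 0.3922 kg/s

0.3922


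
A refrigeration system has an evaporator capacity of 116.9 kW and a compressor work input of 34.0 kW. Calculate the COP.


COP = Q_evap / W
COP = 116.9 / 34.0
COP = 3.438

3.438


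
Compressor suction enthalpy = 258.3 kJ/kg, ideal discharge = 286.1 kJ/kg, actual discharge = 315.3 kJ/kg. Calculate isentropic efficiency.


dh_ideal = 286.1 - 258.3 = 27.8 kJ/kg
dh_actual = 315.3 - 258.3 = 57.0 kJ/kg
eta_s = dh_ideal / dh_actual = 27.8 / 57.0
eta_s = 0.4877

0.4877


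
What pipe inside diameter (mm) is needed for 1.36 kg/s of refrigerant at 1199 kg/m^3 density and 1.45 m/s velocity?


A = m_dot / (rho * v) = 1.36 / (1199 * 1.45) = 0.0007822610796 m^2
d = sqrt(4*A/pi) * 1000
d = 31.6 mm

31.6


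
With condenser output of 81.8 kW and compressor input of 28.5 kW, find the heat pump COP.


COP_hp = Q_cond / W
COP_hp = 81.8 / 28.5
COP_hp = 2.87

2.87


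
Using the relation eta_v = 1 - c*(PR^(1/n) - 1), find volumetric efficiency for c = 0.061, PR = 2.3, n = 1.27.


PR^(1/n) = 2.3^(1/1.27) = 1.92674867
eta_v = 1 - 0.061 * (1.92674867 - 1)
eta_v = 0.9435

0.9435


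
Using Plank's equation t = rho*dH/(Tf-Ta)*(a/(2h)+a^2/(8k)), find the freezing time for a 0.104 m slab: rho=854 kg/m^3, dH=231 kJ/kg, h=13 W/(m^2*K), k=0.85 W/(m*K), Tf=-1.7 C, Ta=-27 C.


dT = -1.7 - (-27) = 25.3 K
term1 = a/(2h) = 0.104/(2*13) = 0.004
term2 = a^2/(8k) = 0.104^2/(8*0.85) = 0.001590588235
t = rho*dH*1000/dT * (term1 + term2)
t = 854*231*1000/25.3 * (0.004 + 0.001590588235)
t = 43592 s

43592


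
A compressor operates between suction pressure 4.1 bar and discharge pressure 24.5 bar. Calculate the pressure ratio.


PR = P_high / P_low
PR = 24.5 / 4.1
PR = 5.976

5.976


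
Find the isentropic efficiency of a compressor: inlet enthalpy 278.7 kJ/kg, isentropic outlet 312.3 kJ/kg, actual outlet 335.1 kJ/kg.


dh_ideal = 312.3 - 278.7 = 33.6 kJ/kg
dh_actual = 335.1 - 278.7 = 56.4 kJ/kg
eta_s = dh_ideal / dh_actual = 33.6 / 56.4
eta_s = 0.5957

0.5957


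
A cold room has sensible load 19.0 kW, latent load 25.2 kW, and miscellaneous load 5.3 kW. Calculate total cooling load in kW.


Q_total = Q_s + Q_l + Q_misc
Q_total = 19.0 + 25.2 + 5.3
Q_total = 49.5 kW

49.5


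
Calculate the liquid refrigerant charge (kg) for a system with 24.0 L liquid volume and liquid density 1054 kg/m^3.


Charge = V * rho / 1000
Charge = 24.0 * 1054 / 1000
Charge = 25.3 kg

25.3


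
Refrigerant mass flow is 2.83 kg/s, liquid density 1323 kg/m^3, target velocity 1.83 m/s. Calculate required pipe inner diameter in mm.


A = m_dot / (rho * v) = 2.83 / (1323 * 1.83) = 0.001168895002 m^2
d = sqrt(4*A/pi) * 1000
d = 38.6 mm

38.6


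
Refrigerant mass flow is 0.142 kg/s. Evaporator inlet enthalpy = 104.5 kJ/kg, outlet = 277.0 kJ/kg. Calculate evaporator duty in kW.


dh = 277.0 - 104.5 = 172.5 kJ/kg
Q_evap = m_dot * dh = 0.142 * 172.5
Q_evap = 24.5 kW

24.5


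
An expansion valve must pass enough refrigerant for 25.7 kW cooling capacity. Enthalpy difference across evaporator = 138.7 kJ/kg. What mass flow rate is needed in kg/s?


m_dot = Q / dh
m_dot = 25.7 / 138.7
m_dot = 0.1853 kg/s

0.1853


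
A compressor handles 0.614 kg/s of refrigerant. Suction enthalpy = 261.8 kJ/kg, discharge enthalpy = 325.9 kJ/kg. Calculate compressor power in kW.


dh = 325.9 - 261.8 = 64.1 kJ/kg
W = m_dot * dh = 0.614 * 64.1 = 39.36 kW

39.36


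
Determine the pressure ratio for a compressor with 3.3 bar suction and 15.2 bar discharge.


PR = P_high / P_low
PR = 15.2 / 3.3
PR = 4.606

4.606


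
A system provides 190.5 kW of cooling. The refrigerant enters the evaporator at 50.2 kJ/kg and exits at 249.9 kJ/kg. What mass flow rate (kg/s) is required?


dh = 249.9 - 50.2 = 199.7 kJ/kg
m_dot = Q / dh = 190.5 / 199.7 = 0.9539 kg/s

0.9539


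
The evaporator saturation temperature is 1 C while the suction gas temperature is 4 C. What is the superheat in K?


Superheat = T_suction - T_evap
Superheat = 4 - (1)
Superheat = 3 K

3


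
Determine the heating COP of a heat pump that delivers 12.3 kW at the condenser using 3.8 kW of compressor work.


COP_hp = Q_cond / W
COP_hp = 12.3 / 3.8
COP_hp = 3.237

3.237


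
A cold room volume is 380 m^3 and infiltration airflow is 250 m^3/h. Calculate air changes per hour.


ACH = flow / volume
ACH = 250 / 380
ACH = 0.658

0.658


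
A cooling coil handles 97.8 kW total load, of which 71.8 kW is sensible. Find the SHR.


SHR = Q_sensible / Q_total
SHR = 71.8 / 97.8
SHR = 0.734

0.734


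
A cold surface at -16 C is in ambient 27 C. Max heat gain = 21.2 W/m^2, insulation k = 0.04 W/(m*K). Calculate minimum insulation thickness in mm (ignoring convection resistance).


dT = 27 - (-16) = 43 K
thickness = k * dT / q_max * 1000
thickness = 0.04 * 43 / 21.2 * 1000
thickness = 81.1 mm

81.1


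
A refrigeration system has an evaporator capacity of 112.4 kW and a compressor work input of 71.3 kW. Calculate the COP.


COP = Q_evap / W
COP = 112.4 / 71.3
COP = 1.576

1.576


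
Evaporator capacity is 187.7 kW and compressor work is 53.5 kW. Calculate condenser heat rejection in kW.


Q_cond = Q_evap + W
Q_cond = 187.7 + 53.5
Q_cond = 241.2 kW

241.2


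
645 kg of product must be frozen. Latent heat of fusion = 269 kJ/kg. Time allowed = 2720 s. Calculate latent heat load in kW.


Q_lat = m * h_fg / t
Q_lat = 645 * 269 / 2720
Q_lat = 63.79 kW

63.79


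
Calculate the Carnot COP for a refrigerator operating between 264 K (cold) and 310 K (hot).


dT = 310 - 264 = 46 K
COP_carnot = T_cold / dT = 264 / 46
COP_carnot = 5.739

5.739


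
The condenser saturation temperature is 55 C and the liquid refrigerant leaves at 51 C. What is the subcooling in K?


Subcooling = T_cond - T_liquid
Subcooling = 55 - 51
Subcooling = 4 K

4


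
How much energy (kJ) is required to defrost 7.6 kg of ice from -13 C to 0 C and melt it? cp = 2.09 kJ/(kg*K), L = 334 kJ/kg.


Sensible heat = cp * dT = 2.09 * 13 = 27.17 kJ/kg
Total per kg = 27.17 + 334 = 361.17 kJ/kg
Q = m * total = 7.6 * 361.17
Q = 2744.9 kJ

2744.9


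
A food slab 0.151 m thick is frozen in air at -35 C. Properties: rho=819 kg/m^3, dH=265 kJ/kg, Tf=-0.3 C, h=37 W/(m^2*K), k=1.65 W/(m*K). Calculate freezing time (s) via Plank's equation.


dT = -0.3 - (-35) = 34.7 K
term1 = a/(2h) = 0.151/(2*37) = 0.002040540541
term2 = a^2/(8k) = 0.151^2/(8*1.65) = 0.001727348485
t = rho*dH*1000/dT * (term1 + term2)
t = 819*265*1000/34.7 * (0.002040540541 + 0.001727348485)
t = 23567 s

23567


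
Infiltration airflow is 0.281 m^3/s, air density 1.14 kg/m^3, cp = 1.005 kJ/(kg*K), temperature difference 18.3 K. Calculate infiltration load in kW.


Q = V_dot * rho * cp * dT
Q = 0.281 * 1.14 * 1.005 * 18.3
Q = 5.892 kW

5.892


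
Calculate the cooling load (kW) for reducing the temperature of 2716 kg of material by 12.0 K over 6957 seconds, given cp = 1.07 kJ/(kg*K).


Q = m * cp * dT / t
Q = 2716 * 1.07 * 12.0 / 6957
Q = 5.013 kW

5.013


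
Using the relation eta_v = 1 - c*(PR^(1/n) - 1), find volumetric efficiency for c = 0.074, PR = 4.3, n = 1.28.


PR^(1/n) = 4.3^(1/1.28) = 3.12533972
eta_v = 1 - 0.074 * (3.12533972 - 1)
eta_v = 0.8427

0.8427


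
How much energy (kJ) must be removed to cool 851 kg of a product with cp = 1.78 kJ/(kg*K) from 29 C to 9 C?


dT = 29 - (9) = 20 K
Q = m * cp * dT = 851 * 1.78 * 20
Q = 30296 kJ

30296


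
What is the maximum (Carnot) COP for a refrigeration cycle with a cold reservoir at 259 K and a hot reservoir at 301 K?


dT = 301 - 259 = 42 K
COP_carnot = T_cold / dT = 259 / 42
COP_carnot = 6.167

6.167


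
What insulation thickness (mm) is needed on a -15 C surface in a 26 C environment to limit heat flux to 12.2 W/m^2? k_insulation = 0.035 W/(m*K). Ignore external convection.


dT = 26 - (-15) = 41 K
thickness = k * dT / q_max * 1000
thickness = 0.035 * 41 / 12.2 * 1000
thickness = 117.6 mm

117.6


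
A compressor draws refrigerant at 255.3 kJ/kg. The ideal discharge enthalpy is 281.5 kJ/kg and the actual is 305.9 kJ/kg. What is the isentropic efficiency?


dh_ideal = 281.5 - 255.3 = 26.2 kJ/kg
dh_actual = 305.9 - 255.3 = 50.6 kJ/kg
eta_s = dh_ideal / dh_actual = 26.2 / 50.6
eta_s = 0.5178

0.5178


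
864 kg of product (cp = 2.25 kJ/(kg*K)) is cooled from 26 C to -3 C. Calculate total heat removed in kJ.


dT = 26 - (-3) = 29 K
Q = m * cp * dT = 864 * 2.25 * 29
Q = 56376 kJ

56376


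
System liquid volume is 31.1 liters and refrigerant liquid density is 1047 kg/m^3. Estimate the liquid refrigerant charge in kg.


Charge = V * rho / 1000
Charge = 31.1 * 1047 / 1000
Charge = 32.56 kg

32.56


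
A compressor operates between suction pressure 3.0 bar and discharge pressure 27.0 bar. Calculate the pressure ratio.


PR = P_high / P_low
PR = 27.0 / 3.0
PR = 9.0

9.0


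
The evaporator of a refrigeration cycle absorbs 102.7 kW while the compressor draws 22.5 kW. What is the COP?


COP = Q_evap / W
COP = 102.7 / 22.5
COP = 4.564

4.564


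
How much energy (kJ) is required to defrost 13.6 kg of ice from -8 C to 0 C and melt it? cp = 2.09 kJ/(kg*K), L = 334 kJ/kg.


Sensible heat = cp * dT = 2.09 * 8 = 16.72 kJ/kg
Total per kg = 16.72 + 334 = 350.72 kJ/kg
Q = m * total = 13.6 * 350.72
Q = 4769.8 kJ

4769.8


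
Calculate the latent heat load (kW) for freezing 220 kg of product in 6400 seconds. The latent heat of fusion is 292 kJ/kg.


Q_lat = m * h_fg / t
Q_lat = 220 * 292 / 6400
Q_lat = 10.04 kW

10.04


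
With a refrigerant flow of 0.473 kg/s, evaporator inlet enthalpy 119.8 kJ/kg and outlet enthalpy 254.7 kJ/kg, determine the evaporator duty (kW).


dh = 254.7 - 119.8 = 134.9 kJ/kg
Q_evap = m_dot * dh = 0.473 * 134.9
Q_evap = 63.81 kW

63.81


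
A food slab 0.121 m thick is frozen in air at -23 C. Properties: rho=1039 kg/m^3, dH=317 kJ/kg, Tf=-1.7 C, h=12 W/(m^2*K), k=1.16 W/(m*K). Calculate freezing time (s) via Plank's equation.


dT = -1.7 - (-23) = 21.3 K
term1 = a/(2h) = 0.121/(2*12) = 0.005041666667
term2 = a^2/(8k) = 0.121^2/(8*1.16) = 0.001577693966
t = rho*dH*1000/dT * (term1 + term2)
t = 1039*317*1000/21.3 * (0.005041666667 + 0.001577693966)
t = 102356 s

102356


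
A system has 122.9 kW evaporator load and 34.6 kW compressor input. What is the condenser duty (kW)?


Q_cond = Q_evap + W
Q_cond = 122.9 + 34.6
Q_cond = 157.5 kW

157.5


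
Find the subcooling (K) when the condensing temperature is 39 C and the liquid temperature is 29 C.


Subcooling = T_cond - T_liquid
Subcooling = 39 - 29
Subcooling = 10 K

10


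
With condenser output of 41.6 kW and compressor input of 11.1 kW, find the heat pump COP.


COP_hp = Q_cond / W
COP_hp = 41.6 / 11.1
COP_hp = 3.748

3.748


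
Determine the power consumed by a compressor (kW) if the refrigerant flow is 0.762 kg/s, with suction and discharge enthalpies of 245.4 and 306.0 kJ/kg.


dh = 306.0 - 245.4 = 60.6 kJ/kg
W = m_dot * dh = 0.762 * 60.6 = 46.18 kW

46.18


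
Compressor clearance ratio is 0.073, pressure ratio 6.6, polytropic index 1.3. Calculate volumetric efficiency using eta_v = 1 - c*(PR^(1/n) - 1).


PR^(1/n) = 6.6^(1/1.3) = 4.26990696
eta_v = 1 - 0.073 * (4.26990696 - 1)
eta_v = 0.7613

0.7613


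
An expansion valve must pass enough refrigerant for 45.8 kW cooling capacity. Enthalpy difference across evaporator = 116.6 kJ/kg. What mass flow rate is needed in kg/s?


m_dot = Q / dh
m_dot = 45.8 / 116.6
m_dot = 0.3928 kg/s

0.3928


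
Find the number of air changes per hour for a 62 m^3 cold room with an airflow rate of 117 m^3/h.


ACH = flow / volume
ACH = 117 / 62
ACH = 1.887

1.887


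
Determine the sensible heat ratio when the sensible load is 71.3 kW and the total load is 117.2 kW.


SHR = Q_sensible / Q_total
SHR = 71.3 / 117.2
SHR = 0.608

0.608


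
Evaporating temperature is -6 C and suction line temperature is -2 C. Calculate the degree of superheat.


Superheat = T_suction - T_evap
Superheat = -2 - (-6)
Superheat = 4 K

4


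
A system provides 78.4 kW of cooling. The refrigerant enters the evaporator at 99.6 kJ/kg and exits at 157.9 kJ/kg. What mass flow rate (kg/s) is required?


dh = 157.9 - 99.6 = 58.3 kJ/kg
m_dot = Q / dh = 78.4 / 58.3 = 1.3448 kg/s

1.3448


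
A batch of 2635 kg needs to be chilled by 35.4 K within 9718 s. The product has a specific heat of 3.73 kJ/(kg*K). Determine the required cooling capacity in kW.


Q = m * cp * dT / t
Q = 2635 * 3.73 * 35.4 / 9718
Q = 35.803 kW

35.803


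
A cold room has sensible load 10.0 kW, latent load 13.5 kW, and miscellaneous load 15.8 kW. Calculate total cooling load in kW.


Q_total = Q_s + Q_l + Q_misc
Q_total = 10.0 + 13.5 + 15.8
Q_total = 39.3 kW

39.3


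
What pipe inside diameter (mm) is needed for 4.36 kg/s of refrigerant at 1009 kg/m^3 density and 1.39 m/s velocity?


A = m_dot / (rho * v) = 4.36 / (1009 * 1.39) = 0.003108712237 m^2
d = sqrt(4*A/pi) * 1000
d = 62.9 mm

62.9


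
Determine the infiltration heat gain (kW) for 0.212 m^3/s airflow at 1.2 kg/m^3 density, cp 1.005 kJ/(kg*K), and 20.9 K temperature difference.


Q = V_dot * rho * cp * dT
Q = 0.212 * 1.2 * 1.005 * 20.9
Q = 5.344 kW

5.344


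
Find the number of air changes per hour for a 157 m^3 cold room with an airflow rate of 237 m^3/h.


ACH = flow / volume
ACH = 237 / 157
ACH = 1.51

1.51


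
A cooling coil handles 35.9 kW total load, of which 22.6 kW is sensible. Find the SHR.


SHR = Q_sensible / Q_total
SHR = 22.6 / 35.9
SHR = 0.63

0.63


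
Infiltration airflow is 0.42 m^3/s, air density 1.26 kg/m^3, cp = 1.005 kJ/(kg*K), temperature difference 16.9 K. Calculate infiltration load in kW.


Q = V_dot * rho * cp * dT
Q = 0.42 * 1.26 * 1.005 * 16.9
Q = 8.988 kW

8.988


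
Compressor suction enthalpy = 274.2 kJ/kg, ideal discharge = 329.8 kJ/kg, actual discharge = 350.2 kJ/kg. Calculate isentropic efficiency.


dh_ideal = 329.8 - 274.2 = 55.6 kJ/kg
dh_actual = 350.2 - 274.2 = 76.0 kJ/kg
eta_s = dh_ideal / dh_actual = 55.6 / 76.0
eta_s = 0.7316

0.7316


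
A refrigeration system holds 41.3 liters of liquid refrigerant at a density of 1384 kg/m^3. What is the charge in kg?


Charge = V * rho / 1000
Charge = 41.3 * 1384 / 1000
Charge = 57.16 kg

57.16


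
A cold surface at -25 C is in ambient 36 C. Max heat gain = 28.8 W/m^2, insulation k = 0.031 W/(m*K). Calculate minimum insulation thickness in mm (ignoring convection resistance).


dT = 36 - (-25) = 61 K
thickness = k * dT / q_max * 1000
thickness = 0.031 * 61 / 28.8 * 1000
thickness = 65.7 mm

65.7


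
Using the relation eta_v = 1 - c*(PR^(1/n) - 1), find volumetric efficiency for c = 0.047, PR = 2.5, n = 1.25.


PR^(1/n) = 2.5^(1/1.25) = 2.08138302
eta_v = 1 - 0.047 * (2.08138302 - 1)
eta_v = 0.9492

0.9492


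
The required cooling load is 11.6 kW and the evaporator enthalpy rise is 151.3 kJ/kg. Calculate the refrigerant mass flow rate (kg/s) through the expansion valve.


m_dot = Q / dh
m_dot = 11.6 / 151.3
m_dot = 0.0767 kg/s

0.0767


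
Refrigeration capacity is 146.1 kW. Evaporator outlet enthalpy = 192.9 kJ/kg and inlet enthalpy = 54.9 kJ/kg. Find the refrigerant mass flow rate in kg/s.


dh = 192.9 - 54.9 = 138.0 kJ/kg
m_dot = Q / dh = 146.1 / 138.0 = 1.0587 kg/s

1.0587


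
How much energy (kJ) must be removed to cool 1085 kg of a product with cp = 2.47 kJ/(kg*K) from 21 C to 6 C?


dT = 21 - (6) = 15 K
Q = m * cp * dT = 1085 * 2.47 * 15
Q = 40199 kJ

40199


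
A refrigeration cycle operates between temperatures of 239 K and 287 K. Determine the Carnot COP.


dT = 287 - 239 = 48 K
COP_carnot = T_cold / dT = 239 / 48
COP_carnot = 4.979

4.979


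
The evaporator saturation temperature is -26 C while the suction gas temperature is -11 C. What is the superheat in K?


Superheat = T_suction - T_evap
Superheat = -11 - (-26)
Superheat = 15 K

15


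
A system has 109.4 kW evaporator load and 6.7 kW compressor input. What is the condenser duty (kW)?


Q_cond = Q_evap + W
Q_cond = 109.4 + 6.7
Q_cond = 116.1 kW

116.1


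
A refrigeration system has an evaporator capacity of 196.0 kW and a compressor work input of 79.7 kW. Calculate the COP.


COP = Q_evap / W
COP = 196.0 / 79.7
COP = 2.459

2.459


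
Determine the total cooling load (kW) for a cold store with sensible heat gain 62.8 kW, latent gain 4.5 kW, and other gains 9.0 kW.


Q_total = Q_s + Q_l + Q_misc
Q_total = 62.8 + 4.5 + 9.0
Q_total = 76.3 kW

76.3


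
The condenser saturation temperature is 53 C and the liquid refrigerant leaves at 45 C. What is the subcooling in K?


Subcooling = T_cond - T_liquid
Subcooling = 53 - 45
Subcooling = 8 K

8


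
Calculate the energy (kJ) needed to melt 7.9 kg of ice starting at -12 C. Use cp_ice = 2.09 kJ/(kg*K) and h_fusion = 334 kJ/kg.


Sensible heat = cp * dT = 2.09 * 12 = 25.08 kJ/kg
Total per kg = 25.08 + 334 = 359.08 kJ/kg
Q = m * total = 7.9 * 359.08
Q = 2836.7 kJ

2836.7


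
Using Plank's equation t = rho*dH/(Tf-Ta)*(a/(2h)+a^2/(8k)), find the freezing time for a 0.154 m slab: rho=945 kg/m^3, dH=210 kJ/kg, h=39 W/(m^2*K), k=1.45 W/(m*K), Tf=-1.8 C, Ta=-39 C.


dT = -1.8 - (-39) = 37.2 K
term1 = a/(2h) = 0.154/(2*39) = 0.001974358974
term2 = a^2/(8k) = 0.154^2/(8*1.45) = 0.002044482759
t = rho*dH*1000/dT * (term1 + term2)
t = 945*210*1000/37.2 * (0.001974358974 + 0.002044482759)
t = 21439 s

21439


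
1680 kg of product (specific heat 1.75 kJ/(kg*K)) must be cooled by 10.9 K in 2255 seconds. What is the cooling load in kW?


Q = m * cp * dT / t
Q = 1680 * 1.75 * 10.9 / 2255
Q = 14.211 kW

14.211


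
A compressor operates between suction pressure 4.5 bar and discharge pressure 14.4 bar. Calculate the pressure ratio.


PR = P_high / P_low
PR = 14.4 / 4.5
PR = 3.2

3.2


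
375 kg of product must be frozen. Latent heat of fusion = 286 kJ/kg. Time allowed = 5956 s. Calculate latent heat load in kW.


Q_lat = m * h_fg / t
Q_lat = 375 * 286 / 5956
Q_lat = 18.01 kW

18.01


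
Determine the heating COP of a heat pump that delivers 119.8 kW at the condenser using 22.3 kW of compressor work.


COP_hp = Q_cond / W
COP_hp = 119.8 / 22.3
COP_hp = 5.372

5.372


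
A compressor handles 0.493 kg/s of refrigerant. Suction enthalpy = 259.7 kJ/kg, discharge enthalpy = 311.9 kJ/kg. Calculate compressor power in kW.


dh = 311.9 - 259.7 = 52.2 kJ/kg
W = m_dot * dh = 0.493 * 52.2 = 25.73 kW

25.73


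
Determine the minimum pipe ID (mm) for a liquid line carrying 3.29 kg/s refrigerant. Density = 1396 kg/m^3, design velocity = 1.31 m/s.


A = m_dot / (rho * v) = 3.29 / (1396 * 1.31) = 0.001799033225 m^2
d = sqrt(4*A/pi) * 1000
d = 47.9 mm

47.9


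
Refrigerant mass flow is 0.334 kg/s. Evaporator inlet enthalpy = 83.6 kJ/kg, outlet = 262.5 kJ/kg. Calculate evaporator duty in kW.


dh = 262.5 - 83.6 = 178.9 kJ/kg
Q_evap = m_dot * dh = 0.334 * 178.9
Q_evap = 59.75 kW

59.75


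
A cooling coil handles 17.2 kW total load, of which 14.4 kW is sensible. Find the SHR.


SHR = Q_sensible / Q_total
SHR = 14.4 / 17.2
SHR = 0.837

0.837


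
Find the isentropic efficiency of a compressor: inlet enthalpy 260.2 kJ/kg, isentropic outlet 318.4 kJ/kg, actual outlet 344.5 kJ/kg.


dh_ideal = 318.4 - 260.2 = 58.2 kJ/kg
dh_actual = 344.5 - 260.2 = 84.3 kJ/kg
eta_s = dh_ideal / dh_actual = 58.2 / 84.3
eta_s = 0.6904

0.6904


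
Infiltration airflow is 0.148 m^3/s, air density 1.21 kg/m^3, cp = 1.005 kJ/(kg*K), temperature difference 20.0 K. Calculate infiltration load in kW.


Q = V_dot * rho * cp * dT
Q = 0.148 * 1.21 * 1.005 * 20.0
Q = 3.6 kW

3.6


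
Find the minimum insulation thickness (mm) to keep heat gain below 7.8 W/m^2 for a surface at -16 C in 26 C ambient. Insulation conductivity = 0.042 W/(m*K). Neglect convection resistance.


dT = 26 - (-16) = 42 K
thickness = k * dT / q_max * 1000
thickness = 0.042 * 42 / 7.8 * 1000
thickness = 226.2 mm

226.2


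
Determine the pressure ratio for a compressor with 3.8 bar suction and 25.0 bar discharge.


PR = P_high / P_low
PR = 25.0 / 3.8
PR = 6.579

6.579


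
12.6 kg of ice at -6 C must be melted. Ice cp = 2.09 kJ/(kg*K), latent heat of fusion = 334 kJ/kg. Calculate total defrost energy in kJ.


Sensible heat = cp * dT = 2.09 * 6 = 12.54 kJ/kg
Total per kg = 12.54 + 334 = 346.54 kJ/kg
Q = m * total = 12.6 * 346.54
Q = 4366.4 kJ

4366.4


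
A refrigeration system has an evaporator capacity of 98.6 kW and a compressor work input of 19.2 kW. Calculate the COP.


COP = Q_evap / W
COP = 98.6 / 19.2
COP = 5.135

5.135


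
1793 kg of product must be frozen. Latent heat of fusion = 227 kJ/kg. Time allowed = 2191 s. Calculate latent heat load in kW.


Q_lat = m * h_fg / t
Q_lat = 1793 * 227 / 2191
Q_lat = 185.76 kW

185.76


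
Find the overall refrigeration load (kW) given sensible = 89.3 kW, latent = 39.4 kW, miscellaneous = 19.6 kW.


Q_total = Q_s + Q_l + Q_misc
Q_total = 89.3 + 39.4 + 19.6
Q_total = 148.3 kW

148.3


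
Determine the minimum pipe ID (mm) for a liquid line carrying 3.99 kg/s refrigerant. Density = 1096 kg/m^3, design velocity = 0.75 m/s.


A = m_dot / (rho * v) = 3.99 / (1096 * 0.75) = 0.004854014599 m^2
d = sqrt(4*A/pi) * 1000
d = 78.6 mm

78.6


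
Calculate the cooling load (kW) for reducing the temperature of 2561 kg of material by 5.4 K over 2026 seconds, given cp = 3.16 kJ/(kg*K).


Q = m * cp * dT / t
Q = 2561 * 3.16 * 5.4 / 2026
Q = 21.57 kW

21.57


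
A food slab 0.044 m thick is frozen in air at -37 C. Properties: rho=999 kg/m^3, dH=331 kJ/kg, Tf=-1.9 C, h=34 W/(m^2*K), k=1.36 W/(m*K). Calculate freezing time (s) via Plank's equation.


dT = -1.9 - (-37) = 35.1 K
term1 = a/(2h) = 0.044/(2*34) = 0.0006470588235
term2 = a^2/(8k) = 0.044^2/(8*1.36) = 0.0001779411765
t = rho*dH*1000/dT * (term1 + term2)
t = 999*331*1000/35.1 * (0.0006470588235 + 0.0001779411765)
t = 7772 s

7772


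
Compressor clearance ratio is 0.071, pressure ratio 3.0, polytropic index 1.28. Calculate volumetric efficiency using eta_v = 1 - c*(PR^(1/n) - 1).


PR^(1/n) = 3.0^(1/1.28) = 2.35912515
eta_v = 1 - 0.071 * (2.35912515 - 1)
eta_v = 0.9035

0.9035


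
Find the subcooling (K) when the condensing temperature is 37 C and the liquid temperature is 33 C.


Subcooling = T_cond - T_liquid
Subcooling = 37 - 33
Subcooling = 4 K

4


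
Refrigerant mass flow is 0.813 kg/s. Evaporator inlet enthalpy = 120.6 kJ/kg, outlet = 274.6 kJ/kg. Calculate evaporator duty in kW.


dh = 274.6 - 120.6 = 154.0 kJ/kg
Q_evap = m_dot * dh = 0.813 * 154.0
Q_evap = 125.2 kW

125.2


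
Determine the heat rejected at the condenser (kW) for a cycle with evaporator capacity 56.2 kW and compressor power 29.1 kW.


Q_cond = Q_evap + W
Q_cond = 56.2 + 29.1
Q_cond = 85.3 kW

85.3


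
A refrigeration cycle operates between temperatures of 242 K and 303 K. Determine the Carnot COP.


dT = 303 - 242 = 61 K
COP_carnot = T_cold / dT = 242 / 61
COP_carnot = 3.967

3.967


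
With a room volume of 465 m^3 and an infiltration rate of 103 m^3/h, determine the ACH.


ACH = flow / volume
ACH = 103 / 465
ACH = 0.222

0.222


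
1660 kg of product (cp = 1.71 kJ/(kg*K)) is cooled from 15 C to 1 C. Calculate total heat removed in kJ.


dT = 15 - (1) = 14 K
Q = m * cp * dT = 1660 * 1.71 * 14
Q = 39740 kJ

39740


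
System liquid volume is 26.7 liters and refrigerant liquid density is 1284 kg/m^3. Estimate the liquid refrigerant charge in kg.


Charge = V * rho / 1000
Charge = 26.7 * 1284 / 1000
Charge = 34.28 kg

34.28


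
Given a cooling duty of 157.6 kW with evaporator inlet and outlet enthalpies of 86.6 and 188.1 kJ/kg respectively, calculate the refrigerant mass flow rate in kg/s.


dh = 188.1 - 86.6 = 101.5 kJ/kg
m_dot = Q / dh = 157.6 / 101.5 = 1.5527 kg/s

1.5527


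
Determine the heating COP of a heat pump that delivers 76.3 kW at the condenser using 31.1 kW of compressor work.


COP_hp = Q_cond / W
COP_hp = 76.3 / 31.1
COP_hp = 2.453

2.453


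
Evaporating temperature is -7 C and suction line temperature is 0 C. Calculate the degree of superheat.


Superheat = T_suction - T_evap
Superheat = 0 - (-7)
Superheat = 7 K

7


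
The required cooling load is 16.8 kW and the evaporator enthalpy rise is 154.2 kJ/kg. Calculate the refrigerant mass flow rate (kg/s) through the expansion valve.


m_dot = Q / dh
m_dot = 16.8 / 154.2
m_dot = 0.1089 kg/s

0.1089


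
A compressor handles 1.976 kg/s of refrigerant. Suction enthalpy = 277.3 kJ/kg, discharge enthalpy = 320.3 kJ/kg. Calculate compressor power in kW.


dh = 320.3 - 277.3 = 43.0 kJ/kg
W = m_dot * dh = 1.976 * 43.0 = 84.97 kW

84.97


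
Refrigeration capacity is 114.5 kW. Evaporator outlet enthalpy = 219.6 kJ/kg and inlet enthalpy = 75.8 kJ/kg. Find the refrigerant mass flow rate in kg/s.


dh = 219.6 - 75.8 = 143.8 kJ/kg
m_dot = Q / dh = 114.5 / 143.8 = 0.7962 kg/s

0.7962


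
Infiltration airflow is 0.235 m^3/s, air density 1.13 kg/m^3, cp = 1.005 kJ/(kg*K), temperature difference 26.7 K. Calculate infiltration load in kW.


Q = V_dot * rho * cp * dT
Q = 0.235 * 1.13 * 1.005 * 26.7
Q = 7.126 kW

7.126


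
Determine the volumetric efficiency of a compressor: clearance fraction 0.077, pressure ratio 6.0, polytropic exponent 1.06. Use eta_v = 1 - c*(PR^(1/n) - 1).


PR^(1/n) = 6.0^(1/1.06) = 5.42131888
eta_v = 1 - 0.077 * (5.42131888 - 1)
eta_v = 0.6596

0.6596


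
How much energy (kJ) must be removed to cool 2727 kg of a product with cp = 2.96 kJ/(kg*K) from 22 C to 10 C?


dT = 22 - (10) = 12 K
Q = m * cp * dT = 2727 * 2.96 * 12
Q = 96863 kJ

96863


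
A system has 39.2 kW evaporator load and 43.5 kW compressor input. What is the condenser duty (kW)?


Q_cond = Q_evap + W
Q_cond = 39.2 + 43.5
Q_cond = 82.7 kW

82.7


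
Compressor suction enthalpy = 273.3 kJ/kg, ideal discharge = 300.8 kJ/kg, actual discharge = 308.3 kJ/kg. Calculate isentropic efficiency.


dh_ideal = 300.8 - 273.3 = 27.5 kJ/kg
dh_actual = 308.3 - 273.3 = 35.0 kJ/kg
eta_s = dh_ideal / dh_actual = 27.5 / 35.0
eta_s = 0.7857

0.7857


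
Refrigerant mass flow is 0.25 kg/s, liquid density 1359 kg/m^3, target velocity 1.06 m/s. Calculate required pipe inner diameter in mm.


A = m_dot / (rho * v) = 0.25 / (1359 * 1.06) = 0.0001735460313 m^2
d = sqrt(4*A/pi) * 1000
d = 14.9 mm

14.9


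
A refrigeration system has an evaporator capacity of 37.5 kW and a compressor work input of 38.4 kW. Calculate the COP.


COP = Q_evap / W
COP = 37.5 / 38.4
COP = 0.977

0.977


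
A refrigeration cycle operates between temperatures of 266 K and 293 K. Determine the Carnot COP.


dT = 293 - 266 = 27 K
COP_carnot = T_cold / dT = 266 / 27
COP_carnot = 9.852

9.852


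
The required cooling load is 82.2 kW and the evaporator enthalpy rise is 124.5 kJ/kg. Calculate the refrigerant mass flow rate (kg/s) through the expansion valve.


m_dot = Q / dh
m_dot = 82.2 / 124.5
m_dot = 0.6602 kg/s

0.6602


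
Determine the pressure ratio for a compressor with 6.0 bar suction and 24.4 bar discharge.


PR = P_high / P_low
PR = 24.4 / 6.0
PR = 4.067

4.067


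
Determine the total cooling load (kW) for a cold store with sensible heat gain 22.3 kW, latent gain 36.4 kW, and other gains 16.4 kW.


Q_total = Q_s + Q_l + Q_misc
Q_total = 22.3 + 36.4 + 16.4
Q_total = 75.1 kW

75.1


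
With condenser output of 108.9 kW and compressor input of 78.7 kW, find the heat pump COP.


COP_hp = Q_cond / W
COP_hp = 108.9 / 78.7
COP_hp = 1.384

1.384


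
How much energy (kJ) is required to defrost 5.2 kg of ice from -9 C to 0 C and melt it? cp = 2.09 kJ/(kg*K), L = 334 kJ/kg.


Sensible heat = cp * dT = 2.09 * 9 = 18.81 kJ/kg
Total per kg = 18.81 + 334 = 352.81 kJ/kg
Q = m * total = 5.2 * 352.81
Q = 1834.6 kJ

1834.6


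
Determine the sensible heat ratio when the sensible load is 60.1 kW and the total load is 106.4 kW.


SHR = Q_sensible / Q_total
SHR = 60.1 / 106.4
SHR = 0.565

0.565


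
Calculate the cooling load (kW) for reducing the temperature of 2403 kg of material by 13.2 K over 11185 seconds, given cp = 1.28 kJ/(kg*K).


Q = m * cp * dT / t
Q = 2403 * 1.28 * 13.2 / 11185
Q = 3.63 kW

3.63


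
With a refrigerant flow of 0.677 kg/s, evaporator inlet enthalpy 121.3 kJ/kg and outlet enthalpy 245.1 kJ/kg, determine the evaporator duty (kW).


dh = 245.1 - 121.3 = 123.8 kJ/kg
Q_evap = m_dot * dh = 0.677 * 123.8
Q_evap = 83.81 kW

83.81


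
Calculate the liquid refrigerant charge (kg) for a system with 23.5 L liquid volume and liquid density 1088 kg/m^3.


Charge = V * rho / 1000
Charge = 23.5 * 1088 / 1000
Charge = 25.57 kg

25.57


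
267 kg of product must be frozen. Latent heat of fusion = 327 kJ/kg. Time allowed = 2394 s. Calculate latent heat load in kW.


Q_lat = m * h_fg / t
Q_lat = 267 * 327 / 2394
Q_lat = 36.47 kW

36.47


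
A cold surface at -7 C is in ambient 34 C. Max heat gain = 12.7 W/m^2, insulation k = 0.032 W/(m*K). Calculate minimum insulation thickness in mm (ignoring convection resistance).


dT = 34 - (-7) = 41 K
thickness = k * dT / q_max * 1000
thickness = 0.032 * 41 / 12.7 * 1000
thickness = 103.3 mm

103.3


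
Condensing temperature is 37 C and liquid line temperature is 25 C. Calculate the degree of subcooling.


Subcooling = T_cond - T_liquid
Subcooling = 37 - 25
Subcooling = 12 K

12


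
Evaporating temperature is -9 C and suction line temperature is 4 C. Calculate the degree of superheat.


Superheat = T_suction - T_evap
Superheat = 4 - (-9)
Superheat = 13 K

13


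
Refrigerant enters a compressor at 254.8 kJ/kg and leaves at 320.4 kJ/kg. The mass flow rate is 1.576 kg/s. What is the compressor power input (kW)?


dh = 320.4 - 254.8 = 65.6 kJ/kg
W = m_dot * dh = 1.576 * 65.6 = 103.39 kW

103.39


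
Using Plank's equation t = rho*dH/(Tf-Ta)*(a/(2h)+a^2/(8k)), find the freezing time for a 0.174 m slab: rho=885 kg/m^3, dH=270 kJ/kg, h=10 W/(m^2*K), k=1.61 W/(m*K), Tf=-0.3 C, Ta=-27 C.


dT = -0.3 - (-27) = 26.7 K
term1 = a/(2h) = 0.174/(2*10) = 0.0087
term2 = a^2/(8k) = 0.174^2/(8*1.61) = 0.002350621118
t = rho*dH*1000/dT * (term1 + term2)
t = 885*270*1000/26.7 * (0.0087 + 0.002350621118)
t = 98897 s

98897
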